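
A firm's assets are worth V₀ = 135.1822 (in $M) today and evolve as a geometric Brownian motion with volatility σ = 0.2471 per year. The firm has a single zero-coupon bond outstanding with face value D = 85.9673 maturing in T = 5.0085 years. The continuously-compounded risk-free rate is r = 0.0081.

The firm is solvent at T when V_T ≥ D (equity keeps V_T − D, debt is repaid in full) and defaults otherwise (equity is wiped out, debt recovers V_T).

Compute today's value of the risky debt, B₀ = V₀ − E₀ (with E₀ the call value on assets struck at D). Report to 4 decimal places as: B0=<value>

Equity is a call on the firm's assets struck at D = 85.9673:
d₁ = [ln(V₀/D) + (r + σ²/2)T] / (σ√T)
   = [ln(135.1822/85.9673) + (0.0081 + 0.5·0.2471²)·5.0085] / (0.2471·√5.0085)
   = [0.452657 + 0.193474] / 0.553002 = 1.168406
d₂ = d₁ − σ√T = 1.168406 − 0.553002 = 0.615405
N(d₁) = 0.878679,  N(d₂) = 0.730856,  e^(−rT) = 0.960243
E₀ = V₀·N(d₁) − D·e^(−rT)·N(d₂)
   = 135.1822·0.878679 − 85.9673·0.960243·0.730856 = 58.449885
B₀ = V₀ − E₀ = 135.1822 − 58.449885 = 76.732315

B0=76.7323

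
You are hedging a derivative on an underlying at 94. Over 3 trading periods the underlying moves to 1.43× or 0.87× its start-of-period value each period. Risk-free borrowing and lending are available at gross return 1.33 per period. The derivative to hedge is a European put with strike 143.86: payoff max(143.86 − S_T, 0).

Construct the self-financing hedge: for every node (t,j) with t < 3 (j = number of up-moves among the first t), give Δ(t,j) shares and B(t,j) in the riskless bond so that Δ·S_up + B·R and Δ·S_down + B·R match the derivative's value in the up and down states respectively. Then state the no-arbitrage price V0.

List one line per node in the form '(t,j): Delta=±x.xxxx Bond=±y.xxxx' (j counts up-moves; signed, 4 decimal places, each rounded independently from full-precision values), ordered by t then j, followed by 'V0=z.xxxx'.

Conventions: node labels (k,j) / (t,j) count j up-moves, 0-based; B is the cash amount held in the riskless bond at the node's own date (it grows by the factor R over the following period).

(0,0): Delta=-0.1463 Bond=15.3611
(1,0): Delta=-0.6848 Bond=64.4660
(1,1): Delta=-0.0751 Bond=10.8572
(2,0): Delta=-1.0000 Bond=108.1654
(2,1): Delta=-0.6431 Bond=80.8647
(2,2): Delta=0.0000 Bond=0.0000
V0=1.6051

No-arbitrage ⇒ martingale measure with p* = (R−d)/(u−d) = 0.8214.
Expiry values: V(3,0)=81.9607, V(3,1)=42.1175, V(3,2)=0.0000, V(3,3)=0.0000
Node (2,0) S=71.1486: V=(p*·42.1175+(1−p*)·81.9607)/1.33=37.0168; Δ=(42.1175−81.9607)/(101.7425−61.8993)=-1.0000; B=V−Δ·S=108.1654
Node (2,1) S=116.9454: V=(p*·0.0000+(1−p*)·42.1175)/1.33=5.6549; Δ=(0.0000−42.1175)/(167.2319−101.7425)=-0.6431; B=V−Δ·S=80.8647
Node (2,2) S=192.2206: V=(p*·0.0000+(1−p*)·0.0000)/1.33=0.0000; Δ=(0.0000−0.0000)/(274.8755−167.2319)=0.0000; B=V−Δ·S=0.0000
Node (1,0) S=81.7800: V=(p*·5.6549+(1−p*)·37.0168)/1.33=8.4626; Δ=(5.6549−37.0168)/(116.9454−71.1486)=-0.6848; B=V−Δ·S=64.4660
Node (1,1) S=134.4200: V=(p*·0.0000+(1−p*)·5.6549)/1.33=0.7592; Δ=(0.0000−5.6549)/(192.2206−116.9454)=-0.0751; B=V−Δ·S=10.8572
Node (0,0) S=94.0000: V=(p*·0.7592+(1−p*)·8.4626)/1.33=1.6051; Δ=(0.7592−8.4626)/(134.4200−81.7800)=-0.1463; B=V−Δ·S=15.3611
Sanity check at the root: Δ(0,0)·S0 + B(0,0) reproduces V0 = 1.6051.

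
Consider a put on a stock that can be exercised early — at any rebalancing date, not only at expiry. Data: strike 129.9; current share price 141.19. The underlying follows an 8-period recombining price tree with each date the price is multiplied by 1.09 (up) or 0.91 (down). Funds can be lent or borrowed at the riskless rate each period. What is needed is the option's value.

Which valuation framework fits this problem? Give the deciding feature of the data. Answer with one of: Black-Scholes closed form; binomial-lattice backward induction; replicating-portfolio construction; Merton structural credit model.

Key observation: the put (strike 129.9 on spot 141.19) is American-style on a 8-step discrete price model, so the early-exercise decision at every node requires stepwise backward valuation — a closed form cannot price the exercise right.

framework: binomial-lattice backward induction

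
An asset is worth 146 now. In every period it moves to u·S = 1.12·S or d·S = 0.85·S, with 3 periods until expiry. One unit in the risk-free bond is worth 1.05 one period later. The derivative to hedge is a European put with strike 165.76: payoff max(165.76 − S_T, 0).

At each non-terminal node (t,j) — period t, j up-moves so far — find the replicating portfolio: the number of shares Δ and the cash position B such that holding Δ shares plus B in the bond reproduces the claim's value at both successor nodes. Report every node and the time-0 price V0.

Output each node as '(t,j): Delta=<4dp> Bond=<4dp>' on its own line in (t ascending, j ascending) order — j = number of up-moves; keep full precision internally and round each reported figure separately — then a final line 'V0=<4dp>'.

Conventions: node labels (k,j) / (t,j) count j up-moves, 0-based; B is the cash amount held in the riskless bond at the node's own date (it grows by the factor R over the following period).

No-arbitrage ⇒ martingale measure with p* = (R−d)/(u−d) = 0.7407.
At maturity the claim pays: V(3,0)=76.0978, V(3,1)=47.6168, V(3,2)=10.0890, V(3,3)=0.0000
(2,0): S=105.4850. Δ = (V_up−V_dn)/(S_up−S_dn) = (47.6168−76.0978)/(118.1432−89.6622) = -1.0000. V = [p*·47.6168 + (1−p*)·76.0978]/1.05 = 52.3817. B = V − Δ·S = 157.8667.
(2,1): S=138.9920. Δ = (V_up−V_dn)/(S_up−S_dn) = (10.0890−47.6168)/(155.6710−118.1432) = -1.0000. V = [p*·10.0890 + (1−p*)·47.6168]/1.05 = 18.8747. B = V − Δ·S = 157.8667.
(2,2): S=183.1424. Δ = (V_up−V_dn)/(S_up−S_dn) = (0.0000−10.0890)/(205.1195−155.6710) = -0.2040. V = [p*·0.0000 + (1−p*)·10.0890]/1.05 = 2.4911. B = V − Δ·S = 39.8576.
(1,0): S=124.1000. Δ = (V_up−V_dn)/(S_up−S_dn) = (18.8747−52.3817)/(138.9920−105.4850) = -1.0000. V = [p*·18.8747 + (1−p*)·52.3817]/1.05 = 26.2492. B = V − Δ·S = 150.3492.
(1,1): S=163.5200. Δ = (V_up−V_dn)/(S_up−S_dn) = (2.4911−18.8747)/(183.1424−138.9920) = -0.3711. V = [p*·2.4911 + (1−p*)·18.8747]/1.05 = 6.4178. B = V − Δ·S = 67.0977.
(0,0): S=146.0000. Δ = (V_up−V_dn)/(S_up−S_dn) = (6.4178−26.2492)/(163.5200−124.1000) = -0.5031. V = [p*·6.4178 + (1−p*)·26.2492]/1.05 = 11.0088. B = V − Δ·S = 84.4585.
As a check, the time-0 holding Δ(0,0)·S0 + B(0,0) comes to 11.0088 — exactly V0.

(0,0): Delta=-0.5031 Bond=84.4585
(1,0): Delta=-1.0000 Bond=150.3492
(1,1): Delta=-0.3711 Bond=67.0977
(2,0): Delta=-1.0000 Bond=157.8667
(2,1): Delta=-1.0000 Bond=157.8667
(2,2): Delta=-0.2040 Bond=39.8576
V0=11.0088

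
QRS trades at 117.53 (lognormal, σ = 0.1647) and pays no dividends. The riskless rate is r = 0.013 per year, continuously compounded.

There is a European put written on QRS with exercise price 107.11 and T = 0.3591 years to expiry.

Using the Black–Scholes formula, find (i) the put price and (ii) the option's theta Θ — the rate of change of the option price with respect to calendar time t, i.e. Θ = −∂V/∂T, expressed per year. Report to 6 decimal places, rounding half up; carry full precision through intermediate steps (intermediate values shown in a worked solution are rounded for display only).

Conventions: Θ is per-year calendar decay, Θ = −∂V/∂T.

σ√T = 0.1647·√0.3591 = 0.098696
d₁ = (ln(S/K) + (r+σ²/2)T) / (σ√T) = (ln(117.53/107.11) + (0.013+0.1647²/2)·0.3591) / 0.098696 = (0.092837 + 0.009539) / 0.098696 = 1.037283
d₂ = d₁ − σ√T = 1.037283 − 0.098696 = 0.938586
e^{−rT} = 0.995343
N(−d₁) = 0.149802,  N(−d₂) = 0.173972
Put price V = K·e^{−rT}·N(−d₂) − S·N(−d₁) = 18.547311 − 17.606236 = 0.941074
φ(d₁) = (1/√(2π))·e^{−d₁²/2} = 0.232954
Θ = −S·φ(d₁)·σ/(2√T) + r·K·e^{−rT}·N(−d₂) = −3.762478 + 0.241115 = -3.521363

price = 0.941074
Θ = -3.521363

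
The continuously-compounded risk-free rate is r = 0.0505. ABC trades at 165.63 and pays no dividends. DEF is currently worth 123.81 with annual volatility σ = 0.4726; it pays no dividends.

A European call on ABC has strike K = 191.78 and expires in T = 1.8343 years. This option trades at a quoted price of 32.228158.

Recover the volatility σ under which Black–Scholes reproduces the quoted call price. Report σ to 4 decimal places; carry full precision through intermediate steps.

sigma = 0.4034

At σ = 0.4034 the Black–Scholes value reproduces the quote:
σ√T = 0.4034·√1.8343 = 0.546350
d₁ = (ln(S/K) + (r+σ²/2)T) / (σ√T) = (ln(165.63/191.78) + (0.0505+0.4034²/2)·1.8343) / 0.546350 = (-0.146592 + 0.241881) / 0.546350 = 0.174410
d₂ = d₁ − σ√T = 0.174410 − 0.546350 = -0.371940
e^{−rT} = 0.911529
N(d₁) = 0.569228,  N(d₂) = 0.354969
V = S·N(d₁) − K·e^{−rT}·N(d₂) = 94.281292 − 62.053134 = 32.228158 (the quoted price), and the Black–Scholes price is strictly increasing in σ, so σ is unique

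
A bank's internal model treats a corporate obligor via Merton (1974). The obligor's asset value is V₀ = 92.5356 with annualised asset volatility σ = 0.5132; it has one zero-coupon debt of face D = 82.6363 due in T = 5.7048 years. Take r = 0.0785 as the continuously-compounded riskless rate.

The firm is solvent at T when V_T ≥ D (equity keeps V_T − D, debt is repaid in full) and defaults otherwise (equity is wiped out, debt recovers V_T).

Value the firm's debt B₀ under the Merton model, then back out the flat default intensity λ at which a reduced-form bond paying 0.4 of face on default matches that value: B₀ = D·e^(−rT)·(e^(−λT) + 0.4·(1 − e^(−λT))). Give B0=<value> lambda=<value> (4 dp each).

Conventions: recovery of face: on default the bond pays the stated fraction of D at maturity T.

B0=36.3035 lambda=0.1290

Equity is a call on the firm's assets struck at D = 82.6363:
d₁ = [ln(V₀/D) + (r + σ²/2)T] / (σ√T)
   = [ln(92.5356/82.6363) + (0.0785 + 0.5·0.5132²)·5.7048] / (0.5132·√5.7048)
   = [0.113144 + 1.199075] / 1.225764 = 1.070532
d₂ = d₁ − σ√T = 1.070532 − 1.225764 = -0.155232
N(d₁) = 0.857810,  N(d₂) = 0.438319,  e^(−rT) = 0.639015
E₀ = V₀·N(d₁) − D·e^(−rT)·N(d₂)
   = 92.5356·0.857810 − 82.6363·0.639015·0.438319 = 56.232142
B₀ = V₀ − E₀ = 92.5356 − 56.232142 = 36.303458
e^(−λT) = (B₀·e^(rT)/D − 0.4)/(1 − 0.4) = (36.3035·1.564908/82.6363 − 0.4)/0.6 = 0.47914988
λ = −ln(0.47914988)/5.7048 = 0.128969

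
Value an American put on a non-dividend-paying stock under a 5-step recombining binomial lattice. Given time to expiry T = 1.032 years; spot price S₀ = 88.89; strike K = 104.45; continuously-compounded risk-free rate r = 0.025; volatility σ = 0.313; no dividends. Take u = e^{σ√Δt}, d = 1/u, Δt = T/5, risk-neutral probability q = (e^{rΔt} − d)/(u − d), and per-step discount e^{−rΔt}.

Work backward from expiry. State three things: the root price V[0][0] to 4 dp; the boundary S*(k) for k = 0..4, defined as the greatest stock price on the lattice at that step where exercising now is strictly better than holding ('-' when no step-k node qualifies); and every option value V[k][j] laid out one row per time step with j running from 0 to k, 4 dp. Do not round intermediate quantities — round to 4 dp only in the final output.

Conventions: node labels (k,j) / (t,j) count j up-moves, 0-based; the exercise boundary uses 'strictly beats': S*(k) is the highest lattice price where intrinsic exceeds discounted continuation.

price = 19.9899
boundary = - - 66.8867 77.1074 88.8900
tree:
19.9899
28.0501 11.5641
37.5633 18.1532 4.6250
46.4293 27.3426 8.4973 0.5237
54.1201 37.5633 15.5600 1.0175 0.0000
60.7914 46.4293 27.3426 1.9770 0.0000 0.0000

params: Δt=0.20640 u=1.15281 d=0.86745 q=0.48264 e^(-rΔt)=0.99485
t_5 payoffs: 60.7914 46.4293 27.3426 1.9770 0.0000 0.0000
t_4: node(4,0) S=50.3299 payoff=54.1201 vs cont=53.5825 → 54.1201 [stop]  node(4,1) S=66.8867 payoff=37.5633 vs cont=37.0257 → 37.5633 [stop]  node(4,2) S=88.8900 payoff=15.5600 vs cont=15.0224 → 15.5600 [stop]  node(4,3) S=118.1316 payoff=0.0000 vs cont=1.0175 → 1.0175 [wait]  node(4,4) S=156.9927 payoff=0.0000 vs cont=0.0000 → 0.0000 [wait]  ⇒ S*(4)=88.8900
t_3: node(3,0) S=58.0207 payoff=46.4293 vs cont=45.8917 → 46.4293 [stop]  node(3,1) S=77.1074 payoff=27.3426 vs cont=26.8050 → 27.3426 [stop]  node(3,2) S=102.4730 payoff=1.9770 vs cont=8.4973 → 8.4973 [wait]  node(3,3) S=136.1830 payoff=0.0000 vs cont=0.5237 → 0.5237 [wait]  ⇒ S*(3)=77.1074
t_2: node(2,0) S=66.8867 payoff=37.5633 vs cont=37.0257 → 37.5633 [stop]  node(2,1) S=88.8900 payoff=15.5600 vs cont=18.1532 → 18.1532 [wait]  node(2,2) S=118.1316 payoff=0.0000 vs cont=4.6250 → 4.6250 [wait]  ⇒ S*(2)=66.8867
t_1: node(1,0) S=77.1074 payoff=27.3426 vs cont=28.0501 → 28.0501 [wait]  node(1,1) S=102.4730 payoff=1.9770 vs cont=11.5641 → 11.5641 [wait]  ⇒ S*(1)=-
t_0: node(0,0) S=88.8900 payoff=15.5600 vs cont=19.9899 → 19.9899 [wait]  ⇒ S*(0)=-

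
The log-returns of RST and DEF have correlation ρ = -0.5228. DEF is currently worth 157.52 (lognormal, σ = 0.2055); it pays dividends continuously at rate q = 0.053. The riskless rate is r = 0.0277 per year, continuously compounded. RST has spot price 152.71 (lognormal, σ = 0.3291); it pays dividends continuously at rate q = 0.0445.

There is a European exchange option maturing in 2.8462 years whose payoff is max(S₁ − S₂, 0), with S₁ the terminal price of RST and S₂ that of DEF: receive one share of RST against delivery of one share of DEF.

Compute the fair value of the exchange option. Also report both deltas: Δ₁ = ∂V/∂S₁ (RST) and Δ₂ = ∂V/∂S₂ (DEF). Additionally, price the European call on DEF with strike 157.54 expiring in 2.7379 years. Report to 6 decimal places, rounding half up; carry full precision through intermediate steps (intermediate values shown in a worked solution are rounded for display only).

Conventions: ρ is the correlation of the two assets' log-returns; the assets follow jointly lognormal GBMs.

exchange price = 41.185309
Δ1 = 0.573608
Δ2 = -0.294631
price(DEF call K=157.54) = 14.550305

σ_eff = √(σ₁² + σ₂² − 2ρσ₁σ₂) = √(0.3291² + 0.2055² − 2·-0.5228·0.3291·0.2055) = 0.470373
d₁ = (ln(S₁/S₂) + (q₂ − q₁ + σ_eff²/2)T) / (σ_eff√T) = (ln(152.71/157.52) + (0.053 − 0.0445 + 0.110626)·2.8462) / 0.793552 = 0.388183
d₂ = d₁ − σ_eff√T = 0.388183 − 0.793552 = -0.405369
N(d₁) = 0.651060,  N(d₂) = 0.342603
V = S₁·e^{−q₁T}·N(d₁) − S₂·e^{−q₂T}·N(d₂) = 87.595604 − 46.410294 = 41.185309
Δ₁ = e^{−q₁T}·N(d₁) = 0.573608;  Δ₂ = −e^{−q₂T}·N(d₂) = -0.294631
[vanilla: DEF call K=157.54]
σ√T = 0.2055·√2.7379 = 0.340033
d₁ = (ln(S/K) + (r−q+σ²/2)T) / (σ√T) = (ln(157.52/157.54) + (0.0277−0.053+0.2055²/2)·2.7379) / 0.340033 = (-0.000127 − 0.011458) / 0.340033 = -0.034069
d₂ = d₁ − σ√T = -0.034069 − 0.340033 = -0.374102
e^{−rT} = 0.926965
e^{−qT} = 0.864928
N(d₁) = 0.486411,  N(d₂) = 0.354164
price = S·e^{−qT}·N(d₁) − K·e^{−rT}·N(d₂) = 66.270321 − 51.720016 = 14.550305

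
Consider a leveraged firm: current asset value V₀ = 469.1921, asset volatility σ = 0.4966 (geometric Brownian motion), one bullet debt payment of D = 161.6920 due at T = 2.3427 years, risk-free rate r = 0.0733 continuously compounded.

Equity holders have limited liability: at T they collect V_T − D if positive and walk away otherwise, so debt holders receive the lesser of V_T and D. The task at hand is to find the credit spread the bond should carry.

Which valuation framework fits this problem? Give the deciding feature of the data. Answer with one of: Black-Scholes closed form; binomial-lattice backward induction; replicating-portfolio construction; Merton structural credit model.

framework: Merton structural credit model

Key observation: a levered firm with one bullet debt due at 2.3427 years is the canonical structural-credit setup: equity is a call on the firm's assets struck at the face value.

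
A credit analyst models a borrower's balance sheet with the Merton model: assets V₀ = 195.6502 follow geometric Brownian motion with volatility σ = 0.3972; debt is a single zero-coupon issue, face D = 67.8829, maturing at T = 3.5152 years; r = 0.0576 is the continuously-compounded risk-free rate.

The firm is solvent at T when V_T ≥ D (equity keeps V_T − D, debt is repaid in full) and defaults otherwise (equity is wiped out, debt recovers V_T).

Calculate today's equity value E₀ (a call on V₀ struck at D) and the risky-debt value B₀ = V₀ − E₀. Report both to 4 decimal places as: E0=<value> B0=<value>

With assets at 195.6502 and a single debt payment of 67.8829 at 3.5152 years:
d₁ = [ln(V₀/D) + (r + σ²/2)T] / (σ√T)
   = [ln(195.6502/67.8829) + (0.0576 + 0.5·0.3972²)·3.5152] / (0.3972·√3.5152)
   = [1.058544 + 0.479768] / 0.744705 = 2.065667
d₂ = d₁ − σ√T = 2.065667 − 0.744705 = 1.320962
N(d₁) = 0.980570,  N(d₂) = 0.906743,  e^(−rT) = 0.816706
E₀ = V₀·N(d₁) − D·e^(−rT)·N(d₂)
   = 195.6502·0.980570 − 67.8829·0.816706·0.906743 = 141.578526
B₀ = V₀ − E₀ = 195.6502 − 141.578526 = 54.071674

E0=141.5785 B0=54.0717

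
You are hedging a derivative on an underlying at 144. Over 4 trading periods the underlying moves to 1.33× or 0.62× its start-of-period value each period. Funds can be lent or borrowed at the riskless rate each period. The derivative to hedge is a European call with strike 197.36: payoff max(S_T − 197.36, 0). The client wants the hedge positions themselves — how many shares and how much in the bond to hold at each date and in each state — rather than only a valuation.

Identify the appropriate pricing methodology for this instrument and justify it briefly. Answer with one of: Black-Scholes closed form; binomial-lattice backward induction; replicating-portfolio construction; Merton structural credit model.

Key observation: since the answer must list Δ and B at each node of the 1.33/0.62 lattice on 144, the replicating-portfolio method — solving the two-state system at every node — is the one that applies.

framework: replicating-portfolio construction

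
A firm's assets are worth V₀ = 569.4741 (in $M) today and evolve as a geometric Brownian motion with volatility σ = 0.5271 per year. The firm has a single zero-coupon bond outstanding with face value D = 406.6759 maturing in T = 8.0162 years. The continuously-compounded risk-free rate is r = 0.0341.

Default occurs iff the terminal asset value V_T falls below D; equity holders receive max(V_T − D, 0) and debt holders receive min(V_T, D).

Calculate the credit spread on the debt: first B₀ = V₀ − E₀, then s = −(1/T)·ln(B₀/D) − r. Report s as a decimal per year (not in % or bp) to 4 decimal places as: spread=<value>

Work the structural quantities from V₀ = 569.4741 against face 406.6759:
d₁ = [ln(V₀/D) + (r + σ²/2)T] / (σ√T)
   = [ln(569.4741/406.6759) + (0.0341 + 0.5·0.5271²)·8.0162] / (0.5271·√8.0162)
   = [0.336697 + 1.386941] / 1.492373 = 1.154964
d₂ = d₁ − σ√T = 1.154964 − 1.492373 = -0.337408
N(d₁) = 0.875947,  N(d₂) = 0.367905,  e^(−rT) = 0.760825
E₀ = V₀·N(d₁) − D·e^(−rT)·N(d₂)
   = 569.4741·0.875947 − 406.6759·0.760825·0.367905 = 384.996414
B₀ = V₀ − E₀ = 569.4741 − 384.996414 = 184.477686
spread = −(1/T)·ln(B₀/D) − r = −(1/8.0162)·ln(184.477686/406.6759) − 0.0341 = 0.06451132

spread=0.0645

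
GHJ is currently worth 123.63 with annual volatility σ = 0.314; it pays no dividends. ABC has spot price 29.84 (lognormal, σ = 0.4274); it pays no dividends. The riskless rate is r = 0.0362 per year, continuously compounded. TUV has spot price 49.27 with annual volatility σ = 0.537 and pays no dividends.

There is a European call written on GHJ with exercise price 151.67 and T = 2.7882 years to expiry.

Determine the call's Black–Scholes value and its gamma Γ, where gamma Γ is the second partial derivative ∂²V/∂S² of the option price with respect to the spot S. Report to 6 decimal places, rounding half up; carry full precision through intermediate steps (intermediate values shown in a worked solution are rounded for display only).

price = 20.731918
Γ = 0.006142

σ√T = 0.314·√2.7882 = 0.524314
d₁ = (ln(S/K) + (r+σ²/2)T) / (σ√T) = (ln(123.63/151.67) + (0.0362+0.314²/2)·2.7882) / 0.524314 = (-0.204414 + 0.238386) / 0.524314 = 0.064793
d₂ = d₁ − σ√T = 0.064793 − 0.524314 = -0.459522
e^{−rT} = 0.903994
N(d₁) = 0.525830,  N(d₂) = 0.322930
Call price V = S·N(d₁) − K·e^{−rT}·N(d₂) = 65.008414 − 44.276496 = 20.731918
φ(d₁) = (1/√(2π))·e^{−d₁²/2} = 0.398106
Γ = φ(d₁) / (S·σ·√T) = 0.006142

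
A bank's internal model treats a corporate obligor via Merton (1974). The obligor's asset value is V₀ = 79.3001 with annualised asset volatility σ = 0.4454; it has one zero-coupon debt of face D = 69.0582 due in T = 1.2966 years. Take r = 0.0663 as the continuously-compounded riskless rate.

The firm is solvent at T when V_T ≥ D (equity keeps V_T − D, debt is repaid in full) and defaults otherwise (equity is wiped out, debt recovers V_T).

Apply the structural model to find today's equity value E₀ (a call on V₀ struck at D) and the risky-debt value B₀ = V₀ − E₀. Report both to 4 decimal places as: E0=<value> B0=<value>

Work the structural quantities from V₀ = 79.3001 against face 69.0582:
d₁ = [ln(V₀/D) + (r + σ²/2)T] / (σ√T)
   = [ln(79.3001/69.0582) + (0.0663 + 0.5·0.4454²)·1.2966] / (0.4454·√1.2966)
   = [0.138290 + 0.214575] / 0.507170 = 0.695753
d₂ = d₁ − σ√T = 0.695753 − 0.507170 = 0.188584
N(d₁) = 0.756708,  N(d₂) = 0.574790,  e^(−rT) = 0.917627
E₀ = V₀·N(d₁) − D·e^(−rT)·N(d₂)
   = 79.3001·0.756708 − 69.0582·0.917627·0.574790 = 23.582777
B₀ = V₀ − E₀ = 79.3001 − 23.582777 = 55.717323

E0=23.5828 B0=55.7173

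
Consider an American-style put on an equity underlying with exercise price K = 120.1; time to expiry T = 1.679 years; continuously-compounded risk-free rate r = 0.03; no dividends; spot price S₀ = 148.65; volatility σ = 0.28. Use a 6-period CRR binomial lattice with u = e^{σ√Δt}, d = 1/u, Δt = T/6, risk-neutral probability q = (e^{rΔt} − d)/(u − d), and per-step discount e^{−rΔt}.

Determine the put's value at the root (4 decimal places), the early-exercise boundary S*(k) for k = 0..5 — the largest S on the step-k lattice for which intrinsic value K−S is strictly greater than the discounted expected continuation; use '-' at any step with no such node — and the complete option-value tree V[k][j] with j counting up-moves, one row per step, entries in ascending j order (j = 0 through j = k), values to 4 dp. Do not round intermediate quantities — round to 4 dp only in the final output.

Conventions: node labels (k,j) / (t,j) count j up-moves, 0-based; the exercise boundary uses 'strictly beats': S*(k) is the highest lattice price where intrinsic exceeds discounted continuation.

price = 7.0470
boundary = - - - - 82.1973 95.3201
tree:
7.0470
11.2579 2.8094
17.5172 4.9725 0.6187
26.3516 8.6739 1.2268 0.0000
37.9027 14.8479 2.4324 0.0000 0.0000
49.2188 24.7799 4.8227 0.0000 0.0000 0.0000
58.9771 37.9027 9.5621 0.0000 0.0000 0.0000 0.0000

Δt=0.27983, u=1.15965, d=0.86233, q=0.49139, disc=e^(-rΔt)=0.99164
k=6 terminal: V=max(K-S,0) → 58.9771 37.9027 9.5621 0.0000 0.0000 0.0000 0.0000
k=5: j=0 S=70.8812 intr=49.2188 cont=48.2148 V=49.2188[EX]; j=1 S=95.3201 intr=24.7799 cont=23.7759 V=24.7799[EX]; j=2 S=128.1853 intr=0.0000 cont=4.8227 V=4.8227[hold]; j=3 S=172.3819 intr=0.0000 cont=0.0000 V=0.0000[hold]; j=4 S=231.8170 intr=0.0000 cont=0.0000 V=0.0000[hold]; j=5 S=311.7446 intr=0.0000 cont=0.0000 V=0.0000[hold]  S*(5)=95.3201
k=4: j=0 S=82.1973 intr=37.9027 cont=36.8987 V=37.9027[EX]; j=1 S=110.5379 intr=9.5621 cont=14.8479 V=14.8479[hold]; j=2 S=148.6500 intr=0.0000 cont=2.4324 V=2.4324[hold]; j=3 S=199.9026 intr=0.0000 cont=0.0000 V=0.0000[hold]; j=4 S=268.8266 intr=0.0000 cont=0.0000 V=0.0000[hold]  S*(4)=82.1973
k=3: j=0 S=95.3201 intr=24.7799 cont=26.3516 V=26.3516[hold]; j=1 S=128.1853 intr=0.0000 cont=8.6739 V=8.6739[hold]; j=2 S=172.3819 intr=0.0000 cont=1.2268 V=1.2268[hold]; j=3 S=231.8170 intr=0.0000 cont=0.0000 V=0.0000[hold]  S*(3)=-
k=2: j=0 S=110.5379 intr=9.5621 cont=17.5172 V=17.5172[hold]; j=1 S=148.6500 intr=0.0000 cont=4.9725 V=4.9725[hold]; j=2 S=199.9026 intr=0.0000 cont=0.6187 V=0.6187[hold]  S*(2)=-
k=1: j=0 S=128.1853 intr=0.0000 cont=11.2579 V=11.2579[hold]; j=1 S=172.3819 intr=0.0000 cont=2.8094 V=2.8094[hold]  S*(1)=-
k=0: j=0 S=148.6500 intr=0.0000 cont=7.0470 V=7.0470[hold]  S*(0)=-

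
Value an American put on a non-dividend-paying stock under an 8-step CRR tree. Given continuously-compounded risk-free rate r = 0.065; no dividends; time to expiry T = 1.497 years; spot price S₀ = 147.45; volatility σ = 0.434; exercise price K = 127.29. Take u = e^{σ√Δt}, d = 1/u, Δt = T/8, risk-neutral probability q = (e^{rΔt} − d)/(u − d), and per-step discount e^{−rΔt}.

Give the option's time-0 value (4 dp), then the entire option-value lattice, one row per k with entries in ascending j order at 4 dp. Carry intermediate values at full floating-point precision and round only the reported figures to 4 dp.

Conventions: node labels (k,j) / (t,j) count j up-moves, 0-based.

Δt=0.18713, u=1.20652, d=0.82883, q=0.48560, disc=e^(-rΔt)=0.98791
k=8 terminal: V=max(K-S,0) → 94.4524 79.4887 57.7062 25.9977 0.0000 0.0000 0.0000 0.0000 0.0000
k=7: j=0 S=39.6192 intr=87.6708 cont=86.1320 V=87.6708[EX]; j=1 S=57.6731 intr=69.6169 cont=68.0780 V=69.6169[EX]; j=2 S=83.9541 intr=43.3359 cont=41.7970 V=43.3359[EX]; j=3 S=122.2111 intr=5.0789 cont=13.2115 V=13.2115[hold]; j=4 S=177.9013 intr=0.0000 cont=0.0000 V=0.0000[hold]; j=5 S=258.9688 intr=0.0000 cont=0.0000 V=0.0000[hold]; j=6 S=376.9779 intr=0.0000 cont=0.0000 V=0.0000[hold]; j=7 S=548.7624 intr=0.0000 cont=0.0000 V=0.0000[hold]
k=6: j=0 S=47.8013 intr=79.4887 cont=77.9499 V=79.4887[EX]; j=1 S=69.5838 intr=57.7062 cont=56.1674 V=57.7062[EX]; j=2 S=101.2923 intr=25.9977 cont=28.3603 V=28.3603[hold]; j=3 S=147.4500 intr=0.0000 cont=6.7138 V=6.7138[hold]; j=4 S=214.6413 intr=0.0000 cont=0.0000 V=0.0000[hold]; j=5 S=312.4508 intr=0.0000 cont=0.0000 V=0.0000[hold]; j=6 S=454.8311 intr=0.0000 cont=0.0000 V=0.0000[hold]
k=5: j=0 S=57.6731 intr=69.6169 cont=68.0780 V=69.6169[EX]; j=1 S=83.9541 intr=43.3359 cont=42.9304 V=43.3359[EX]; j=2 S=122.2111 intr=5.0789 cont=17.6329 V=17.6329[hold]; j=3 S=177.9013 intr=0.0000 cont=3.4118 V=3.4118[hold]; j=4 S=258.9688 intr=0.0000 cont=0.0000 V=0.0000[hold]; j=5 S=376.9779 intr=0.0000 cont=0.0000 V=0.0000[hold]
k=4: j=0 S=69.5838 intr=57.7062 cont=56.1674 V=57.7062[EX]; j=1 S=101.2923 intr=25.9977 cont=30.4814 V=30.4814[hold]; j=2 S=147.4500 intr=0.0000 cont=10.5974 V=10.5974[hold]; j=3 S=214.6413 intr=0.0000 cont=1.7338 V=1.7338[hold]; j=4 S=312.4508 intr=0.0000 cont=0.0000 V=0.0000[hold]
k=3: j=0 S=83.9541 intr=43.3359 cont=43.9480 V=43.9480[hold]; j=1 S=122.2111 intr=5.0789 cont=20.5739 V=20.5739[hold]; j=2 S=177.9013 intr=0.0000 cont=6.2171 V=6.2171[hold]; j=3 S=258.9688 intr=0.0000 cont=0.8811 V=0.8811[hold]
k=2: j=0 S=101.2923 intr=25.9977 cont=32.2034 V=32.2034[hold]; j=1 S=147.4500 intr=0.0000 cont=13.4378 V=13.4378[hold]; j=2 S=214.6413 intr=0.0000 cont=3.5821 V=3.5821[hold]
k=1: j=0 S=122.2111 intr=5.0789 cont=22.8116 V=22.8116[hold]; j=1 S=177.9013 intr=0.0000 cont=8.5472 V=8.5472[hold]
k=0: j=0 S=147.4500 intr=0.0000 cont=15.6927 V=15.6927[hold]

price = 15.6927
tree:
15.6927
22.8116 8.5472
32.2034 13.4378 3.5821
43.9480 20.5739 6.2171 0.8811
57.7062 30.4814 10.5974 1.7338 0.0000
69.6169 43.3359 17.6329 3.4118 0.0000 0.0000
79.4887 57.7062 28.3603 6.7138 0.0000 0.0000 0.0000
87.6708 69.6169 43.3359 13.2115 0.0000 0.0000 0.0000 0.0000
94.4524 79.4887 57.7062 25.9977 0.0000 0.0000 0.0000 0.0000 0.0000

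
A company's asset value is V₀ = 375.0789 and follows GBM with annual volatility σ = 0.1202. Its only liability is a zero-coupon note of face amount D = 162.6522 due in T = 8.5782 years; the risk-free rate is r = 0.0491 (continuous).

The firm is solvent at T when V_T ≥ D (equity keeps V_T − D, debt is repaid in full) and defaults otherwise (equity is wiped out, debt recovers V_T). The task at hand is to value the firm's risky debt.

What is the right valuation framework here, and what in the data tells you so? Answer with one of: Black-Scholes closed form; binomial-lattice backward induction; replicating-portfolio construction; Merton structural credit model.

Key observation: a levered firm with one bullet debt due at 8.5782 years is the canonical structural-credit setup: equity is a call on the firm's assets struck at the face value.

framework: Merton structural credit model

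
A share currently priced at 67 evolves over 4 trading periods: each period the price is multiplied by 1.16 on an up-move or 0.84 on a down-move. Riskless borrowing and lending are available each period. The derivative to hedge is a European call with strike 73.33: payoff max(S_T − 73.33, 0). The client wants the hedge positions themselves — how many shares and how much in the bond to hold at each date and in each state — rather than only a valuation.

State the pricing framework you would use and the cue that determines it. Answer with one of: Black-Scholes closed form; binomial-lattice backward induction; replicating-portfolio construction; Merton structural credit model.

framework: replicating-portfolio construction

Key observation: a price alone would not answer the question — the per-node share/bond construction on the spot-67, 1.16/0.84 tree is required, and only the replicating-portfolio method yields it.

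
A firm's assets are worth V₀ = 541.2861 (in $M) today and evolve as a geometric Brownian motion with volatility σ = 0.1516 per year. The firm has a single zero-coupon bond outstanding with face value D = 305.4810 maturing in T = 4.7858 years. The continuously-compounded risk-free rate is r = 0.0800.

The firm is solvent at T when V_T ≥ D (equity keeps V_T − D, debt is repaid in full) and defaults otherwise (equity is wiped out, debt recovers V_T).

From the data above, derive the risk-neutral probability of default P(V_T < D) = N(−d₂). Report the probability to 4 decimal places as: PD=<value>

PD=0.0033

Apply the equity-as-call identities (strike 305.4810, horizon 4.7858 years):
d₁ = [ln(V₀/D) + (r + σ²/2)T] / (σ√T)
   = [ln(541.2861/305.4810) + (0.0800 + 0.5·0.1516²)·4.7858] / (0.1516·√4.7858)
   = [0.572060 + 0.437859] / 0.331647 = 3.045161
d₂ = d₁ − σ√T = 3.045161 − 0.331647 = 2.713513
risk-neutral PD = N(−d₂) = N(-2.713513) = 0.003329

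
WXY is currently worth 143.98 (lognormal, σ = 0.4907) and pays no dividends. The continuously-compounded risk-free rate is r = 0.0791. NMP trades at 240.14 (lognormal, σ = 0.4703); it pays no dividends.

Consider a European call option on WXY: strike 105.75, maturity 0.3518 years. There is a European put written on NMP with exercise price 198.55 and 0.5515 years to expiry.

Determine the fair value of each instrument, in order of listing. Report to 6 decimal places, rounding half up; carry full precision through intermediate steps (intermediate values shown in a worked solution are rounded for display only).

price(WXY call K=105.75) = 43.290405
price(NMP put K=198.55) = 11.129348

[WXY call K=105.75]
σ√T = 0.4907·√0.3518 = 0.291048
d₁ = (ln(S/K) + (r+σ²/2)T) / (σ√T) = (ln(143.98/105.75) + (0.0791+0.4907²/2)·0.3518) / 0.291048 = (0.308597 + 0.070182) / 0.291048 = 1.301431
d₂ = d₁ − σ√T = 1.301431 − 0.291048 = 1.010383
e^{−rT} = 0.972556
N(d₁) = 0.903445,  N(d₂) = 0.843844
price = S·N(d₁) − K·e^{−rT}·N(d₂) = 130.077940 − 86.787535 = 43.290405
[NMP put K=198.55]
σ√T = 0.4703·√0.5515 = 0.349259
d₁ = (ln(S/K) + (r+σ²/2)T) / (σ√T) = (ln(240.14/198.55) + (0.0791+0.4703²/2)·0.5515) / 0.349259 = (0.190181 + 0.104615) / 0.349259 = 0.844060
d₂ = d₁ − σ√T = 0.844060 − 0.349259 = 0.494801
e^{−rT} = 0.957314
N(−d₁) = 0.199318,  N(−d₂) = 0.310370
price = K·e^{−rT}·N(−d₂) − S·N(−d₁) = 58.993539 − 47.864191 = 11.129348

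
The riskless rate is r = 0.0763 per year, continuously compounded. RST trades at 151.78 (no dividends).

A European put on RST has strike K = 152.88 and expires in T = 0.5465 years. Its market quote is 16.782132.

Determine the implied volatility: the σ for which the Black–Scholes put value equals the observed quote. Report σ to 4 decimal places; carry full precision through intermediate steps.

At σ = 0.4393 the Black–Scholes value reproduces the quote:
σ√T = 0.4393·√0.5465 = 0.324755
d₁ = (ln(S/K) + (r+σ²/2)T) / (σ√T) = (ln(151.78/152.88) + (0.0763+0.4393²/2)·0.5465) / 0.324755 = (-0.007221 + 0.094431) / 0.324755 = 0.268540
d₂ = d₁ − σ√T = 0.268540 − 0.324755 = -0.056215
e^{−rT} = 0.959159
N(−d₁) = 0.394142,  N(−d₂) = 0.522415
V = K·e^{−rT}·N(−d₂) − S·N(−d₁) = 76.604987 − 59.822855 = 16.782132 (the observed quote) — the price is monotone increasing in volatility, hence this σ is the only solution

sigma = 0.4393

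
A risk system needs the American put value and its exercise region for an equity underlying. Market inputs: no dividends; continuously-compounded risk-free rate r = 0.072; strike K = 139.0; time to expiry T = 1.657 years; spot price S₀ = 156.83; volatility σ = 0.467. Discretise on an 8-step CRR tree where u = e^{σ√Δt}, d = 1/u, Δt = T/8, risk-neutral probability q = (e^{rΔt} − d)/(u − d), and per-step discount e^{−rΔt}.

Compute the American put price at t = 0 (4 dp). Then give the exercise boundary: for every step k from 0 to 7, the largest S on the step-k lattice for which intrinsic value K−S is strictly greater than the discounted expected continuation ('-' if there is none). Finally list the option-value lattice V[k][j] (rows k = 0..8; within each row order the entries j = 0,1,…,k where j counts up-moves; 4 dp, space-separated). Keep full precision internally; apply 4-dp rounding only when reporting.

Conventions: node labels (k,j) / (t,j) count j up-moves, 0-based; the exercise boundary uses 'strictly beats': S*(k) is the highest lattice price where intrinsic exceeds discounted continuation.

price = 20.5900
boundary = - - - 82.8932 67.0217 82.8932 67.0217 82.8932
tree:
20.5900
29.6794 11.4692
41.5203 17.8865 4.9340
56.1068 27.1475 8.4970 1.2609
71.9783 39.8467 14.3537 2.4714 0.0000
84.8108 56.1068 23.6242 4.8440 0.0000 0.0000
95.1864 71.9783 37.4649 9.4946 0.0000 0.0000 0.0000
103.5753 84.8108 56.1068 18.6100 0.0000 0.0000 0.0000 0.0000
110.3581 95.1864 71.9783 36.4767 0.0000 0.0000 0.0000 0.0000 0.0000

params: Δt=0.20713 u=1.23681 d=0.80853 q=0.48215 e^(-rΔt)=0.98520
t_8 payoffs: 110.3581 95.1864 71.9783 36.4767 0.0000 0.0000 0.0000 0.0000 0.0000
t_7: node(7,0) S=35.4247 payoff=103.5753 vs cont=101.5178 → 103.5753 [stop]  node(7,1) S=54.1892 payoff=84.8108 vs cont=82.7533 → 84.8108 [stop]  node(7,2) S=82.8932 payoff=56.1068 vs cont=54.0492 → 56.1068 [stop]  node(7,3) S=126.8019 payoff=12.1981 vs cont=18.6100 → 18.6100 [wait]  node(7,4) S=193.9691 payoff=0.0000 vs cont=0.0000 → 0.0000 [wait]  node(7,5) S=296.7148 payoff=0.0000 vs cont=0.0000 → 0.0000 [wait]  node(7,6) S=453.8851 payoff=0.0000 vs cont=0.0000 → 0.0000 [wait]  node(7,7) S=694.3087 payoff=0.0000 vs cont=0.0000 → 0.0000 [wait]  ⇒ S*(7)=82.8932
t_6: node(6,0) S=43.8136 payoff=95.1864 vs cont=93.1289 → 95.1864 [stop]  node(6,1) S=67.0217 payoff=71.9783 vs cont=69.9207 → 71.9783 [stop]  node(6,2) S=102.5233 payoff=36.4767 vs cont=37.4649 → 37.4649 [wait]  node(6,3) S=156.8300 payoff=0.0000 vs cont=9.4946 → 9.4946 [wait]  node(6,4) S=239.9031 payoff=0.0000 vs cont=0.0000 → 0.0000 [wait]  node(6,5) S=366.9801 payoff=0.0000 vs cont=0.0000 → 0.0000 [wait]  node(6,6) S=561.3700 payoff=0.0000 vs cont=0.0000 → 0.0000 [wait]  ⇒ S*(6)=67.0217
t_5: node(5,0) S=54.1892 payoff=84.8108 vs cont=82.7533 → 84.8108 [stop]  node(5,1) S=82.8932 payoff=56.1068 vs cont=54.5186 → 56.1068 [stop]  node(5,2) S=126.8019 payoff=12.1981 vs cont=23.6242 → 23.6242 [wait]  node(5,3) S=193.9691 payoff=0.0000 vs cont=4.8440 → 4.8440 [wait]  node(5,4) S=296.7148 payoff=0.0000 vs cont=0.0000 → 0.0000 [wait]  node(5,5) S=453.8851 payoff=0.0000 vs cont=0.0000 → 0.0000 [wait]  ⇒ S*(5)=82.8932
t_4: node(4,0) S=67.0217 payoff=71.9783 vs cont=69.9207 → 71.9783 [stop]  node(4,1) S=102.5233 payoff=36.4767 vs cont=39.8467 → 39.8467 [wait]  node(4,2) S=156.8300 payoff=0.0000 vs cont=14.3537 → 14.3537 [wait]  node(4,3) S=239.9031 payoff=0.0000 vs cont=2.4714 → 2.4714 [wait]  node(4,4) S=366.9801 payoff=0.0000 vs cont=0.0000 → 0.0000 [wait]  ⇒ S*(4)=67.0217
t_3: node(3,0) S=82.8932 payoff=56.1068 vs cont=55.6500 → 56.1068 [stop]  node(3,1) S=126.8019 payoff=12.1981 vs cont=27.1475 → 27.1475 [wait]  node(3,2) S=193.9691 payoff=0.0000 vs cont=8.4970 → 8.4970 [wait]  node(3,3) S=296.7148 payoff=0.0000 vs cont=1.2609 → 1.2609 [wait]  ⇒ S*(3)=82.8932
t_2: node(2,0) S=102.5233 payoff=36.4767 vs cont=41.5203 → 41.5203 [wait]  node(2,1) S=156.8300 payoff=0.0000 vs cont=17.8865 → 17.8865 [wait]  node(2,2) S=239.9031 payoff=0.0000 vs cont=4.9340 → 4.9340 [wait]  ⇒ S*(2)=-
t_1: node(1,0) S=126.8019 payoff=12.1981 vs cont=29.6794 → 29.6794 [wait]  node(1,1) S=193.9691 payoff=0.0000 vs cont=11.4692 → 11.4692 [wait]  ⇒ S*(1)=-
t_0: node(0,0) S=156.8300 payoff=0.0000 vs cont=20.5900 → 20.5900 [wait]  ⇒ S*(0)=-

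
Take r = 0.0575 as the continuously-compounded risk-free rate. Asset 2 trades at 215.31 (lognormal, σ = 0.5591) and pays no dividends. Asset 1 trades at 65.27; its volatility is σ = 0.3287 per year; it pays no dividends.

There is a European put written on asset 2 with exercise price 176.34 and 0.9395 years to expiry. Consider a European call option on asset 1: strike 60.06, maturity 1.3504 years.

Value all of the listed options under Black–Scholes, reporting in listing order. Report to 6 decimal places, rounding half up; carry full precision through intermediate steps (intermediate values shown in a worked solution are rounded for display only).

price(asset 2 put K=176.34) = 20.971414
price(asset 1 call K=60.06) = 14.787887

[asset 2 put K=176.34]
σ√T = 0.5591·√0.9395 = 0.541923
d₁ = (ln(S/K) + (r+σ²/2)T) / (σ√T) = (ln(215.31/176.34) + (0.0575+0.5591²/2)·0.9395) / 0.541923 = (0.199665 + 0.200862) / 0.541923 = 0.739083
d₂ = d₁ − σ√T = 0.739083 − 0.541923 = 0.197160
e^{−rT} = 0.947412
N(−d₁) = 0.229928,  N(−d₂) = 0.421851
price = K·e^{−rT}·N(−d₂) − S·N(−d₁) = 70.477244 − 49.505830 = 20.971414
[asset 1 call K=60.06]
σ√T = 0.3287·√1.3504 = 0.381971
d₁ = (ln(S/K) + (r+σ²/2)T) / (σ√T) = (ln(65.27/60.06) + (0.0575+0.3287²/2)·1.3504) / 0.381971 = (0.083188 + 0.150599) / 0.381971 = 0.612055
d₂ = d₁ − σ√T = 0.612055 − 0.381971 = 0.230084
e^{−rT} = 0.925290
N(d₁) = 0.729749,  N(d₂) = 0.590987
price = S·N(d₁) − K·e^{−rT}·N(d₂) = 47.630738 − 32.842851 = 14.787887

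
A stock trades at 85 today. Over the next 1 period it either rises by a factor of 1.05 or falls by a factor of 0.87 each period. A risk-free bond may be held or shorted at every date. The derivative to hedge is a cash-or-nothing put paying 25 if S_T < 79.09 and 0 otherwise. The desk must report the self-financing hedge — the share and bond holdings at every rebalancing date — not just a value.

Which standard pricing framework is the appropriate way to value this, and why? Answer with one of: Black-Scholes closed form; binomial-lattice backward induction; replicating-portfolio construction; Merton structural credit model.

Key observation: since the answer must list Δ and B at each node of the 1.05/0.87 lattice on 85, the replicating-portfolio method — solving the two-state system at every node — is the one that applies.

framework: replicating-portfolio construction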